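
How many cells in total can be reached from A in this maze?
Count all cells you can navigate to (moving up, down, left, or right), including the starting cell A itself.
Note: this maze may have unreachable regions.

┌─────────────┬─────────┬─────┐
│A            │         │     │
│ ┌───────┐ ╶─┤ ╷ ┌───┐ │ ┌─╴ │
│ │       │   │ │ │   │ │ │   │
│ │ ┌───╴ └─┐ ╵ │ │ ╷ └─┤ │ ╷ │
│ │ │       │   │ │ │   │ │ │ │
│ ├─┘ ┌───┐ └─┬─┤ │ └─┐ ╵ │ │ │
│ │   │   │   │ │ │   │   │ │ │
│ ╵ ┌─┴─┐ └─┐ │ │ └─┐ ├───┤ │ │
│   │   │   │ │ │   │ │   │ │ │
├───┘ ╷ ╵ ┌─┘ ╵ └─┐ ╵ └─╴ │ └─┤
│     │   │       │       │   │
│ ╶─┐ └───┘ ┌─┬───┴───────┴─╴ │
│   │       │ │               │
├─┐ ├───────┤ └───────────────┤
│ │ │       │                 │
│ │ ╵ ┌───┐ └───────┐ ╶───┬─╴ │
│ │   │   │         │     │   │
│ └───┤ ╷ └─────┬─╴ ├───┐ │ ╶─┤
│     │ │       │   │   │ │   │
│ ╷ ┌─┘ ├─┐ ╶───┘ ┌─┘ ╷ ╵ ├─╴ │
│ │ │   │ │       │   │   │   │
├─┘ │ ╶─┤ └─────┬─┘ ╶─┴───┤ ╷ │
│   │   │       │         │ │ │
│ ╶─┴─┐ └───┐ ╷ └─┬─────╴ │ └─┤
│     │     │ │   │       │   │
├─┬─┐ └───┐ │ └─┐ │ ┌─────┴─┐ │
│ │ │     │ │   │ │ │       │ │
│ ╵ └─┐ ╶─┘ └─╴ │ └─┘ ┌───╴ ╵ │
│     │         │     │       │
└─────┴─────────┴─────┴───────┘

Using BFS/flood-fill to find all reachable cells from A:
Maze size: 15 × 15 = 225 total cells
5 cell(s) are walled off and cannot be reached from A.
Reachable cells: 220

Reachable region (· marks reachable cells):

┌─────────────┬─────────┬─────┐
│A · · · · · ·│· · · · ·│· · ·│
│ ┌───────┐ ╶─┤ ╷ ┌───┐ │ ┌─╴ │
│·│· · · ·│· ·│·│·│· ·│·│·│· ·│
│ │ ┌───╴ └─┐ ╵ │ │ ╷ └─┤ │ ╷ │
│·│·│· · · ·│· ·│·│·│· ·│·│·│·│
│ ├─┘ ┌───┐ └─┬─┤ │ └─┐ ╵ │ │ │
│·│· ·│· ·│· ·│·│·│· ·│· ·│·│·│
│ ╵ ┌─┴─┐ └─┐ │ │ └─┐ ├───┤ │ │
│· ·│· ·│· ·│·│·│· ·│·│· ·│·│·│
├───┘ ╷ ╵ ┌─┘ ╵ └─┐ ╵ └─╴ │ └─┤
│· · ·│· ·│· · · ·│· · · ·│· ·│
│ ╶─┐ └───┘ ┌─┬───┴───────┴─╴ │
│· ·│· · · ·│·│· · · · · · · ·│
├─┐ ├───────┤ └───────────────┤
│·│·│· · · ·│· · · · · · · · ·│
│ │ ╵ ┌───┐ └───────┐ ╶───┬─╴ │
│·│· ·│· ·│· · · · ·│· · ·│· ·│
│ └───┤ ╷ └─────┬─╴ ├───┐ │ ╶─┤
│· · ·│·│· · · ·│· ·│· ·│·│· ·│
│ ╷ ┌─┘ ├─┐ ╶───┘ ┌─┘ ╷ ╵ ├─╴ │
│·│·│· ·│·│· · · ·│· ·│· ·│· ·│
├─┘ │ ╶─┤ └─────┬─┘ ╶─┴───┤ ╷ │
│· ·│· ·│· · · ·│· · · · ·│·│·│
│ ╶─┴─┐ └───┐ ╷ └─┬─────╴ │ └─┤
│· · ·│· · ·│·│· ·│· · · ·│· ·│
├─┬─┐ └───┐ │ └─┐ │ ┌─────┴─┐ │
│ │ │· · ·│·│· ·│·│·│· · · ·│·│
│ ╵ └─┐ ╶─┘ └─╴ │ └─┘ ┌───╴ ╵ │
│     │· · · · ·│· · ·│· · · ·│
└─────┴─────────┴─────┴───────┘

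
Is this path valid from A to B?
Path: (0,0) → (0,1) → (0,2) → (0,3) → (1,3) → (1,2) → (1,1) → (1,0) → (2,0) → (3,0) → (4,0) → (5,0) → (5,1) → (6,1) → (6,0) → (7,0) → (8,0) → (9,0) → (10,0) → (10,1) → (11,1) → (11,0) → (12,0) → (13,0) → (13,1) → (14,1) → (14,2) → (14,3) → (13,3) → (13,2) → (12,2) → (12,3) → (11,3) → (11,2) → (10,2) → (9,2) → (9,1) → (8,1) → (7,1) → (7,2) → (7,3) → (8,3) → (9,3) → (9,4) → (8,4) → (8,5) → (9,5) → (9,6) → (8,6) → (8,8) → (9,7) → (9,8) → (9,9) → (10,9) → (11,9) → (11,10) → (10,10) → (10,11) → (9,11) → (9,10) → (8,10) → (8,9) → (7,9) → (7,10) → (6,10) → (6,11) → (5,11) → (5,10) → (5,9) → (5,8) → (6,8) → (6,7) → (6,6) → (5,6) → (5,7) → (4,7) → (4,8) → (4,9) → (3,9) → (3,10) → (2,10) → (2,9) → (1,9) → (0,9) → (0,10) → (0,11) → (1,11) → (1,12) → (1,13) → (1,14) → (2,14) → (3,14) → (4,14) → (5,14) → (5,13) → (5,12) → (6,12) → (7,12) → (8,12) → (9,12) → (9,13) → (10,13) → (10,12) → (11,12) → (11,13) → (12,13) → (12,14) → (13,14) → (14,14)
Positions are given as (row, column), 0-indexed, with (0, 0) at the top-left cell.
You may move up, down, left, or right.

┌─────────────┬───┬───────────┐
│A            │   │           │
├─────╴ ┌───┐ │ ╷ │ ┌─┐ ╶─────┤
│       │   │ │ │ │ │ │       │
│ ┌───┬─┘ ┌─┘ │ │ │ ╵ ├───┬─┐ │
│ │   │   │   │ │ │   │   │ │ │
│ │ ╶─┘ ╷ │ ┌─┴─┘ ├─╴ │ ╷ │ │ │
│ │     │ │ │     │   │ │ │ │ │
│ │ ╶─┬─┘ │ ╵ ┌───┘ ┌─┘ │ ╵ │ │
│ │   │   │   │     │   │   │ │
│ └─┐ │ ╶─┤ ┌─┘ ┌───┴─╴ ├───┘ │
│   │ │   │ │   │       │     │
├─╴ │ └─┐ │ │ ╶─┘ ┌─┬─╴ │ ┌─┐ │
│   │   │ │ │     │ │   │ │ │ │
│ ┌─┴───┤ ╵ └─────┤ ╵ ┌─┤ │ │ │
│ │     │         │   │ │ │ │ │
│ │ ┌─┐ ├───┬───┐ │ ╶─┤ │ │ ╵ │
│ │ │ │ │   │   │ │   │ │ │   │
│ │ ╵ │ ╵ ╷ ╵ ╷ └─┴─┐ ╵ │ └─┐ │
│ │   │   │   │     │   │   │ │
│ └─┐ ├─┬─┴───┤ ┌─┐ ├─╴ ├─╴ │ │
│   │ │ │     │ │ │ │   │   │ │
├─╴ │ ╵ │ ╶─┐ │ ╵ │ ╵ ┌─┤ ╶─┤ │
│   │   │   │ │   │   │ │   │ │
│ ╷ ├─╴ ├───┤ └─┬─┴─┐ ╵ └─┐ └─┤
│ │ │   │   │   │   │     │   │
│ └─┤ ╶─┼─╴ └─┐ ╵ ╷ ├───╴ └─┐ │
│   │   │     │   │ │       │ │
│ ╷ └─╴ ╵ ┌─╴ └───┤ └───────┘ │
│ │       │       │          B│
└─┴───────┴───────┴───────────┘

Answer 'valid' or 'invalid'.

Checking path validity:
Result: Invalid move at step 49: cannot move from (8, 6) to (8, 8).

invalid

Correct solution:

┌─────────────┬───┬───────────┐
│A → → ↓      │   │↱ → ↓      │
├─────╴ ┌───┐ │ ╷ │ ┌─┐ ╶─────┤
│↓ ← ← ↲│   │ │ │ │↑│ │↳ → → ↓│
│ ┌───┬─┘ ┌─┘ │ │ │ ╵ ├───┬─┐ │
│↓│   │   │   │ │ │↑ ↰│   │ │↓│
│ │ ╶─┘ ╷ │ ┌─┴─┘ ├─╴ │ ╷ │ │ │
│↓│     │ │ │     │↱ ↑│ │ │ │↓│
│ │ ╶─┬─┘ │ ╵ ┌───┘ ┌─┘ │ ╵ │ │
│↓│   │   │   │↱ → ↑│   │   │↓│
│ └─┐ │ ╶─┤ ┌─┘ ┌───┴─╴ ├───┘ │
│↳ ↓│ │   │ │↱ ↑│↓ ← ← ↰│↓ ← ↲│
├─╴ │ └─┐ │ │ ╶─┘ ┌─┬─╴ │ ┌─┐ │
│↓ ↲│   │ │ │↑ ← ↲│ │↱ ↑│↓│ │ │
│ ┌─┴───┤ ╵ └─────┤ ╵ ┌─┤ │ │ │
│↓│↱ → ↓│         │↱ ↑│ │↓│ │ │
│ │ ┌─┐ ├───┬───┐ │ ╶─┤ │ │ ╵ │
│↓│↑│ │↓│↱ ↓│↱ ↓│ │↑ ↰│ │↓│   │
│ │ ╵ │ ╵ ╷ ╵ ╷ └─┴─┐ ╵ │ └─┐ │
│↓│↑ ↰│↳ ↑│↳ ↑│↳ → ↓│↑ ↰│↳ ↓│ │
│ └─┐ ├─┬─┴───┤ ┌─┐ ├─╴ ├─╴ │ │
│↳ ↓│↑│ │     │ │ │↓│↱ ↑│↓ ↲│ │
├─╴ │ ╵ │ ╶─┐ │ ╵ │ ╵ ┌─┤ ╶─┤ │
│↓ ↲│↑ ↰│   │ │   │↳ ↑│ │↳ ↓│ │
│ ╷ ├─╴ ├───┤ └─┬─┴─┐ ╵ └─┐ └─┤
│↓│ │↱ ↑│   │   │   │     │↳ ↓│
│ └─┤ ╶─┼─╴ └─┐ ╵ ╷ ├───╴ └─┐ │
│↳ ↓│↑ ↰│     │   │ │       │↓│
│ ╷ └─╴ ╵ ┌─╴ └───┤ └───────┘ │
│ │↳ → ↑  │       │          B│
└─┴───────┴───────┴───────────┘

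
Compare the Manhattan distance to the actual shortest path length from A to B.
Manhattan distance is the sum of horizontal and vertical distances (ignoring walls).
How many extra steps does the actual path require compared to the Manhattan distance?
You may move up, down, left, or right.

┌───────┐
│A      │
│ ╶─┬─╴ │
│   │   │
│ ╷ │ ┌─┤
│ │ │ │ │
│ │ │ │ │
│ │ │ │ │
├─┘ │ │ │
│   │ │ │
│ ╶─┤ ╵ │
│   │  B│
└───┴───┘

Manhattan distance: |5 - 0| + |3 - 0| = 8
Actual path length: 10
Extra steps: 10 - 8 = 2

Solution:

┌───────┐
│A → → ↓│
│ ╶─┬─╴ │
│   │↓ ↲│
│ ╷ │ ┌─┤
│ │ │↓│ │
│ │ │ │ │
│ │ │↓│ │
├─┘ │ │ │
│   │↓│ │
│ ╶─┤ ╵ │
│   │↳ B│
└───┴───┘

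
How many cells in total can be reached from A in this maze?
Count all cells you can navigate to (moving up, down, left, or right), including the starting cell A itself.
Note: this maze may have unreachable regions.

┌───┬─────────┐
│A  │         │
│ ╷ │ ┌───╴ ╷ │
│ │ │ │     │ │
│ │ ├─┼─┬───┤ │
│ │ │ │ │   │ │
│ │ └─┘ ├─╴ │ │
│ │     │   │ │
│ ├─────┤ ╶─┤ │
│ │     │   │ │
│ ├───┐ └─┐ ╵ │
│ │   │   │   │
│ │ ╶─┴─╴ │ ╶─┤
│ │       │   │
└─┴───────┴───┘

Using BFS/flood-fill to find all reachable cells from A:
Maze size: 7 × 7 = 49 total cells
35 cell(s) are walled off and cannot be reached from A.
Reachable cells: 14

Reachable region (· marks reachable cells):

┌───┬─────────┐
│A ·│         │
│ ╷ │ ┌───╴ ╷ │
│·│·│ │     │ │
│ │ ├─┼─┬───┤ │
│·│·│ │·│   │ │
│ │ └─┘ ├─╴ │ │
│·│· · ·│   │ │
│ ├─────┤ ╶─┤ │
│·│     │   │ │
│ ├───┐ └─┐ ╵ │
│·│   │   │   │
│ │ ╶─┴─╴ │ ╶─┤
│·│       │   │
└─┴───────┴───┘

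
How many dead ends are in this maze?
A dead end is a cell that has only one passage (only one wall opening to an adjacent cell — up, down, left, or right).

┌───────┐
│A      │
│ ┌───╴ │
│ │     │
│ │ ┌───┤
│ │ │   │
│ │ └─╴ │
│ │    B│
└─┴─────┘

Checking each cell for number of passages:

Dead ends found at positions:
  (2, 2)
  (3, 0)
Total dead ends: 2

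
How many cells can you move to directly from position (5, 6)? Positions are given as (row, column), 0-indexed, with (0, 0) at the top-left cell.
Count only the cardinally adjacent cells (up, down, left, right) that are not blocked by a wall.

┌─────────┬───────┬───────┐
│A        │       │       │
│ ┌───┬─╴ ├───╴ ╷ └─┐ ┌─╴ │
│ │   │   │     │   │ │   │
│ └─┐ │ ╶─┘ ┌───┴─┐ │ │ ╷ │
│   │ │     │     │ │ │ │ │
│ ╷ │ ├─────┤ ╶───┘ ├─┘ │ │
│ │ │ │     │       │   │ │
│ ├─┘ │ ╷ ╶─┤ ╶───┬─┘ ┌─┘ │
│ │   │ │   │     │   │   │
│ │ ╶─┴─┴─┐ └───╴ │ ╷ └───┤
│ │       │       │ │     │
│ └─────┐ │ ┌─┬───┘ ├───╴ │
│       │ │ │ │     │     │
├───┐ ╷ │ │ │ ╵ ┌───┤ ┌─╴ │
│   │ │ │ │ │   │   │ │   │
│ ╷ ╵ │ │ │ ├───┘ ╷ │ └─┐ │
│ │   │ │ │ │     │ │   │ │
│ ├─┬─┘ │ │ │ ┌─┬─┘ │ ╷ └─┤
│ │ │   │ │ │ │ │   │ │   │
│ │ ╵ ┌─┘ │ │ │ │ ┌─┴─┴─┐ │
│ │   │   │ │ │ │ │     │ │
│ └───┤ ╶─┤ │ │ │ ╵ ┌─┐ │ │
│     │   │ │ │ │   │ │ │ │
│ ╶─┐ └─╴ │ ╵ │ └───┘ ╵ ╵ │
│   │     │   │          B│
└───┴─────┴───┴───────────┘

Checking passable neighbors of (5, 6):
Neighbors: (5, 5), (5, 7)
Count: 2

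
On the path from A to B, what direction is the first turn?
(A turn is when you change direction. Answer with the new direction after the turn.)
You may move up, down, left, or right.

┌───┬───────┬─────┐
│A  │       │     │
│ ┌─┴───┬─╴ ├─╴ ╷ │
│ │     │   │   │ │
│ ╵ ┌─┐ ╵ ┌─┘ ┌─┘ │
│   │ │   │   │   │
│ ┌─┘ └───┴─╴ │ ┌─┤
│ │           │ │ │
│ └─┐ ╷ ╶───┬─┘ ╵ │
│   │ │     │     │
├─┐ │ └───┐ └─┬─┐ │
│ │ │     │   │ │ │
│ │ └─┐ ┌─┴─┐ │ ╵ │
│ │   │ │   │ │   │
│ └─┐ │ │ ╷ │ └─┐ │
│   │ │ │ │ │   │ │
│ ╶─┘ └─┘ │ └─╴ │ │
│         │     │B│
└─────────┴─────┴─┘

Directions: down, down, down, down, right, down, down, right, down, down, right, right, up, up, right, down, down, right, right, up, left, up, up, left, up, left, left, up, right, right, right, up, up, right, up, right, down, down, left, down, down, right, down, down, down, down
First turn direction: right

Solution:

┌───┬───────┬─────┐
│A  │       │  ↱ ↓│
│ ┌─┴───┬─╴ ├─╴ ╷ │
│↓│     │   │↱ ↑│↓│
│ ╵ ┌─┐ ╵ ┌─┘ ┌─┘ │
│↓  │ │   │  ↑│↓ ↲│
│ ┌─┘ └───┴─╴ │ ┌─┤
│↓│    ↱ → → ↑│↓│ │
│ └─┐ ╷ ╶───┬─┘ ╵ │
│↳ ↓│ │↑ ← ↰│  ↳ ↓│
├─┐ │ └───┐ └─┬─┐ │
│ │↓│     │↑ ↰│ │↓│
│ │ └─┐ ┌─┴─┐ │ ╵ │
│ │↳ ↓│ │↱ ↓│↑│  ↓│
│ └─┐ │ │ ╷ │ └─┐ │
│   │↓│ │↑│↓│↑ ↰│↓│
│ ╶─┘ └─┘ │ └─╴ │ │
│    ↳ → ↑│↳ → ↑│B│
└─────────┴─────┴─┘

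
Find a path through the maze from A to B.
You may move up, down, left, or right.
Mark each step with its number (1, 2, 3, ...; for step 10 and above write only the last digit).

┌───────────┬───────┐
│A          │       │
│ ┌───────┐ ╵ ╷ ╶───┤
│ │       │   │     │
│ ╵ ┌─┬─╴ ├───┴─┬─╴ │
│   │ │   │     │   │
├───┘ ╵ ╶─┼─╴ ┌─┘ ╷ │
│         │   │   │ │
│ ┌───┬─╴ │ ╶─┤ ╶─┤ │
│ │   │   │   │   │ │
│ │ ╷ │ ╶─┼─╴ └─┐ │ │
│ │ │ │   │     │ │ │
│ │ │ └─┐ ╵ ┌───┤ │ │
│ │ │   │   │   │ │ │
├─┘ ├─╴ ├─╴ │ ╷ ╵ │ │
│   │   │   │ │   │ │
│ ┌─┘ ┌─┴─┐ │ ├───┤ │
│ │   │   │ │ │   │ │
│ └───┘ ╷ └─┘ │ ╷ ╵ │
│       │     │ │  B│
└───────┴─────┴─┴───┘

Finding the shortest path through the maze:
Path length: 20 steps
Directions: right → right → right → right → right → down → right → up → right → down → right → right → down → down → down → down → down → down → down → down

Solution:

┌───────────┬───────┐
│A 1 2 3 4 5│8 9    │
│ ┌───────┐ ╵ ╷ ╶───┤
│ │       │6 7│0 1 2│
│ ╵ ┌─┬─╴ ├───┴─┬─╴ │
│   │ │   │     │  3│
├───┘ ╵ ╶─┼─╴ ┌─┘ ╷ │
│         │   │   │4│
│ ┌───┬─╴ │ ╶─┤ ╶─┤ │
│ │   │   │   │   │5│
│ │ ╷ │ ╶─┼─╴ └─┐ │ │
│ │ │ │   │     │ │6│
│ │ │ └─┐ ╵ ┌───┤ │ │
│ │ │   │   │   │ │7│
├─┘ ├─╴ ├─╴ │ ╷ ╵ │ │
│   │   │   │ │   │8│
│ ┌─┘ ┌─┴─┐ │ ├───┤ │
│ │   │   │ │ │   │9│
│ └───┘ ╷ └─┘ │ ╷ ╵ │
│       │     │ │  B│
└───────┴─────┴─┴───┘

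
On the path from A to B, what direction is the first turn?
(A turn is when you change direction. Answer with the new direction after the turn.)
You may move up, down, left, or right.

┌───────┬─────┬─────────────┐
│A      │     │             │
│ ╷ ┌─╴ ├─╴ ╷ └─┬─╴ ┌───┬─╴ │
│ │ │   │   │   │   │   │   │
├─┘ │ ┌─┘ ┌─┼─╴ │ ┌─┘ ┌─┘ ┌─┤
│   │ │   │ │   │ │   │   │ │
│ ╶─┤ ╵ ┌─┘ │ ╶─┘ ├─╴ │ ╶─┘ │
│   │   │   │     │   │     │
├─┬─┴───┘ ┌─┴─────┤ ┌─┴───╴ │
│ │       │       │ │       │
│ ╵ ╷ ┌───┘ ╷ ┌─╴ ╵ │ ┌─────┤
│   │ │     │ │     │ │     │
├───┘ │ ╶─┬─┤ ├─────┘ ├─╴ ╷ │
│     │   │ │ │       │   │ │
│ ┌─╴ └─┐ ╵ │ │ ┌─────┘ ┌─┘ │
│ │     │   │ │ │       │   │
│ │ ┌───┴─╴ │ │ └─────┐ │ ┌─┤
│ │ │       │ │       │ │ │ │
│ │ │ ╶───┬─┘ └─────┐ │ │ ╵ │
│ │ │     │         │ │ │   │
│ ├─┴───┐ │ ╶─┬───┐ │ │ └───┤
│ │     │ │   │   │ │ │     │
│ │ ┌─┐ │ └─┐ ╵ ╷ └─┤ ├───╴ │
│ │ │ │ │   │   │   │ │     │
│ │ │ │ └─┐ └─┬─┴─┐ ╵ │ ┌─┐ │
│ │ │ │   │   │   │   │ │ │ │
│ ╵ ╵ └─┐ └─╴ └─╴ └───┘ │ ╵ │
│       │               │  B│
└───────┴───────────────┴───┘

Directions: right, right, right, down, left, down, down, right, up, right, up, right, up, right, down, right, down, left, down, right, right, up, up, right, up, right, right, right, right, down, left, down, left, down, right, right, down, left, left, left, down, down, left, left, left, down, down, right, right, right, down, down, down, down, left, up, left, up, left, down, left, up, left, up, right, up, up, up, up, up, left, down, left, left, down, right, down, right, down, left, left, left, down, right, right, down, down, right, down, right, down, right, right, right, right, right, up, up, right, right, down, down
First turn direction: down

Solution:

┌───────┬─────┬─────────────┐
│A → → ↓│  ↱ ↓│    ↱ → → → ↓│
│ ╷ ┌─╴ ├─╴ ╷ └─┬─╴ ┌───┬─╴ │
│ │ │↓ ↲│↱ ↑│↳ ↓│↱ ↑│   │↓ ↲│
├─┘ │ ┌─┘ ┌─┼─╴ │ ┌─┘ ┌─┘ ┌─┤
│   │↓│↱ ↑│ │↓ ↲│↑│   │↓ ↲│ │
│ ╶─┤ ╵ ┌─┘ │ ╶─┘ ├─╴ │ ╶─┘ │
│   │↳ ↑│   │↳ → ↑│   │↳ → ↓│
├─┬─┴───┘ ┌─┴─────┤ ┌─┴───╴ │
│ │       │↓ ↰    │ │↓ ← ← ↲│
│ ╵ ╷ ┌───┘ ╷ ┌─╴ ╵ │ ┌─────┤
│   │ │↓ ← ↲│↑│     │↓│     │
├───┘ │ ╶─┬─┤ ├─────┘ ├─╴ ╷ │
│     │↳ ↓│ │↑│↓ ← ← ↲│   │ │
│ ┌─╴ └─┐ ╵ │ │ ┌─────┘ ┌─┘ │
│ │     │↳ ↓│↑│↓│       │   │
│ │ ┌───┴─╴ │ │ └─────┐ │ ┌─┤
│ │ │↓ ← ← ↲│↑│↳ → → ↓│ │ │ │
│ │ │ ╶───┬─┘ └─────┐ │ │ ╵ │
│ │ │↳ → ↓│↱ ↑      │↓│ │   │
│ ├─┴───┐ │ ╶─┬───┐ │ │ └───┤
│ │     │↓│↑ ↰│↓ ↰│ │↓│     │
│ │ ┌─┐ │ └─┐ ╵ ╷ └─┤ ├───╴ │
│ │ │ │ │↳ ↓│↑ ↲│↑ ↰│↓│↱ → ↓│
│ │ │ │ └─┐ └─┬─┴─┐ ╵ │ ┌─┐ │
│ │ │ │   │↳ ↓│   │↑ ↲│↑│ │↓│
│ ╵ ╵ └─┐ └─╴ └─╴ └───┘ │ ╵ │
│       │    ↳ → → → → ↑│  B│
└───────┴───────────────┴───┘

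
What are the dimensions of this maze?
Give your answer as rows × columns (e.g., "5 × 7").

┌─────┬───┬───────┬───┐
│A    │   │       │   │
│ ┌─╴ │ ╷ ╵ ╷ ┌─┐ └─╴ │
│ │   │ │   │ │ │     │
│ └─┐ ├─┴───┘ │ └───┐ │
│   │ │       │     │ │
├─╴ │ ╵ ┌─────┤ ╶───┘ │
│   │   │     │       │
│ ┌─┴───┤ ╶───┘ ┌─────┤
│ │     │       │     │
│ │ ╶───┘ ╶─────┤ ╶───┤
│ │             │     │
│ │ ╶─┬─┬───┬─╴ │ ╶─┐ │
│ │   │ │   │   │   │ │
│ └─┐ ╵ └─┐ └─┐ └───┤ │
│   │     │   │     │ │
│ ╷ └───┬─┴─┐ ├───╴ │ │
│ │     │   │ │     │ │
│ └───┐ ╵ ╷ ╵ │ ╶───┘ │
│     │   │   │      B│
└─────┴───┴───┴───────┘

Counting the maze dimensions:
Rows (vertical): 10
Columns (horizontal): 11
Dimensions: 10 × 11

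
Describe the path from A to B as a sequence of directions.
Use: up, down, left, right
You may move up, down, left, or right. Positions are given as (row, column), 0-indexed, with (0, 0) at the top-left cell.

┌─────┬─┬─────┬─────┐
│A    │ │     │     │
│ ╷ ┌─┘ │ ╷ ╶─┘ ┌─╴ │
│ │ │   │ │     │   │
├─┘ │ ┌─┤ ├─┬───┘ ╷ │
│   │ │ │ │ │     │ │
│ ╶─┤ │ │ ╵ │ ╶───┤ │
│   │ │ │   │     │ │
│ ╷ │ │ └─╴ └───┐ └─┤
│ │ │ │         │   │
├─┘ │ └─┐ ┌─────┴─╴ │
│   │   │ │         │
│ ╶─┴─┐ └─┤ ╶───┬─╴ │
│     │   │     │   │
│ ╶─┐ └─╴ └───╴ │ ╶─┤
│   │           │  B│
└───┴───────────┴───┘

Finding the path and converting it to directions:
Path through cells: (0,0) → (0,1) → (1,1) → (2,1) → (2,0) → (3,0) → (3,1) → (4,1) → (5,1) → (5,0) → (6,0) → (6,1) → (6,2) → (7,2) → (7,3) → (7,4) → (7,5) → (7,6) → (7,7) → (6,7) → (6,6) → (6,5) → (5,5) → (5,6) → (5,7) → (5,8) → (5,9) → (6,9) → (6,8) → (7,8) → (7,9)
Directions: right, down, down, left, down, right, down, down, left, down, right, right, down, right, right, right, right, right, up, left, left, up, right, right, right, right, down, left, down, right

Solution:

┌─────┬─┬─────┬─────┐
│A ↓  │ │     │     │
│ ╷ ┌─┘ │ ╷ ╶─┘ ┌─╴ │
│ │↓│   │ │     │   │
├─┘ │ ┌─┤ ├─┬───┘ ╷ │
│↓ ↲│ │ │ │ │     │ │
│ ╶─┤ │ │ ╵ │ ╶───┤ │
│↳ ↓│ │ │   │     │ │
│ ╷ │ │ └─╴ └───┐ └─┤
│ │↓│ │         │   │
├─┘ │ └─┐ ┌─────┴─╴ │
│↓ ↲│   │ │↱ → → → ↓│
│ ╶─┴─┐ └─┤ ╶───┬─╴ │
│↳ → ↓│   │↑ ← ↰│↓ ↲│
│ ╶─┐ └─╴ └───╴ │ ╶─┤
│   │↳ → → → → ↑│↳ B│
└───┴───────────┴───┘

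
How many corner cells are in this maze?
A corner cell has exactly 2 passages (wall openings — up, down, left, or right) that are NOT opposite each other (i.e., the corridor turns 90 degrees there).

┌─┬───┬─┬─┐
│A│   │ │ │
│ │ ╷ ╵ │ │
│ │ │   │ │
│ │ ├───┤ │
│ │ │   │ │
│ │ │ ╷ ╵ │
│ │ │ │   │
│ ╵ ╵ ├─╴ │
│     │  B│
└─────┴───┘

Counting corner cells (2 non-opposite passages):
Total corners: 10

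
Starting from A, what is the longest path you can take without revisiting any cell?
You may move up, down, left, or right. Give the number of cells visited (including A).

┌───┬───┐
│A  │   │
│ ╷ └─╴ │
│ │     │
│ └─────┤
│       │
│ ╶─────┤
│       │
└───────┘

Finding longest simple path using DFS:
Start: (0, 0)
Longest path visits 7 cells
Path: A → down → down → down → right → right → right

Solution:

┌───┬───┐
│A  │   │
│ ╷ └─╴ │
│↓│     │
│ └─────┤
│↓      │
│ ╶─────┤
│↳ → → B│
└───────┘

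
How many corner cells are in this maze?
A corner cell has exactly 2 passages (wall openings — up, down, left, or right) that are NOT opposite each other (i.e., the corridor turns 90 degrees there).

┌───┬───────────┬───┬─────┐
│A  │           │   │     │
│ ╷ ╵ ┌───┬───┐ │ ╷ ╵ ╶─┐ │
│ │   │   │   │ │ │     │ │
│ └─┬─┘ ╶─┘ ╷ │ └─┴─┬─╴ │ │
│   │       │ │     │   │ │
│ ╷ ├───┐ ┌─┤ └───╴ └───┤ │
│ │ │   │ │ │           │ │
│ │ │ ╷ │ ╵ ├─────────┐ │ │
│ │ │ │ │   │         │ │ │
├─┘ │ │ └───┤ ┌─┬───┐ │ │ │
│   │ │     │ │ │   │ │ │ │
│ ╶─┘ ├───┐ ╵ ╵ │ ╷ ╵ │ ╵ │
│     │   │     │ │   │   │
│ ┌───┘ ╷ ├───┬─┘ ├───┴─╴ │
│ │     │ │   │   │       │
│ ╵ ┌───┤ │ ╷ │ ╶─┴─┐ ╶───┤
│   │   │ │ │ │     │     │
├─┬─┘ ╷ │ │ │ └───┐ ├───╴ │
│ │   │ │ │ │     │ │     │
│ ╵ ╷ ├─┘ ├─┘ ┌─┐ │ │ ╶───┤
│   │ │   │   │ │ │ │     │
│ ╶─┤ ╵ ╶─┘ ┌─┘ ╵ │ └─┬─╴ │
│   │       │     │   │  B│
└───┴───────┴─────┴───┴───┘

Counting corner cells (2 non-opposite passages):
Total corners: 74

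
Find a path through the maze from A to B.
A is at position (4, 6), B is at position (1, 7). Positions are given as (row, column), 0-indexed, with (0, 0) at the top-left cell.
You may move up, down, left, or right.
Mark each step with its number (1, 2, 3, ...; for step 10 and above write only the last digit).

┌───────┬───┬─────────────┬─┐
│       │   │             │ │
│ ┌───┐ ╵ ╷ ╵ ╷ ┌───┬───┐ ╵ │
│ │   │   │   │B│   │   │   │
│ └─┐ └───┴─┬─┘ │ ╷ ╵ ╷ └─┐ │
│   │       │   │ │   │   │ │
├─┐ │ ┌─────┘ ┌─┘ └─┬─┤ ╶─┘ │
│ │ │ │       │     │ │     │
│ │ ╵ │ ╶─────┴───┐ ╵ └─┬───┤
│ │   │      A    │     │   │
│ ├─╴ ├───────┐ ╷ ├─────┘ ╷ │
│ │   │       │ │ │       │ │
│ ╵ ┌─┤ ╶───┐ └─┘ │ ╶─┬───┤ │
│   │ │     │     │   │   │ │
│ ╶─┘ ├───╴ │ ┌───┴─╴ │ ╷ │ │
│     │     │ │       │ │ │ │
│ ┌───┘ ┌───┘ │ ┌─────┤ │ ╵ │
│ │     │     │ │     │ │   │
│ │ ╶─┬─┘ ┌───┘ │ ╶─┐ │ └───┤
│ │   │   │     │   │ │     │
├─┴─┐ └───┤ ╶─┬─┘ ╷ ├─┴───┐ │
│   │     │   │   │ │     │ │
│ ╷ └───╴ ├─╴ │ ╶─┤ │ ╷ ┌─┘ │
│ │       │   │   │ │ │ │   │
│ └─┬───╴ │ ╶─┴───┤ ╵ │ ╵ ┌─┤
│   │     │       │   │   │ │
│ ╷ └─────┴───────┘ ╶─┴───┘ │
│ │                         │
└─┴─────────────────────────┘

Finding the shortest path from (4, 6) to (1, 7):
Path length: 10 steps
Directions: left → left → left → up → right → right → right → up → right → up

Solution:

┌───────┬───┬─────────────┬─┐
│       │   │             │ │
│ ┌───┐ ╵ ╷ ╵ ╷ ┌───┬───┐ ╵ │
│ │   │   │   │B│   │   │   │
│ └─┐ └───┴─┬─┘ │ ╷ ╵ ╷ └─┐ │
│   │       │8 9│ │   │   │ │
├─┐ │ ┌─────┘ ┌─┘ └─┬─┤ ╶─┘ │
│ │ │ │4 5 6 7│     │ │     │
│ │ ╵ │ ╶─────┴───┐ ╵ └─┬───┤
│ │   │3 2 1 A    │     │   │
│ ├─╴ ├───────┐ ╷ ├─────┘ ╷ │
│ │   │       │ │ │       │ │
│ ╵ ┌─┤ ╶───┐ └─┘ │ ╶─┬───┤ │
│   │ │     │     │   │   │ │
│ ╶─┘ ├───╴ │ ┌───┴─╴ │ ╷ │ │
│     │     │ │       │ │ │ │
│ ┌───┘ ┌───┘ │ ┌─────┤ │ ╵ │
│ │     │     │ │     │ │   │
│ │ ╶─┬─┘ ┌───┘ │ ╶─┐ │ └───┤
│ │   │   │     │   │ │     │
├─┴─┐ └───┤ ╶─┬─┘ ╷ ├─┴───┐ │
│   │     │   │   │ │     │ │
│ ╷ └───╴ ├─╴ │ ╶─┤ │ ╷ ┌─┘ │
│ │       │   │   │ │ │ │   │
│ └─┬───╴ │ ╶─┴───┤ ╵ │ ╵ ┌─┤
│   │     │       │   │   │ │
│ ╷ └─────┴───────┘ ╶─┴───┘ │
│ │                         │
└─┴─────────────────────────┘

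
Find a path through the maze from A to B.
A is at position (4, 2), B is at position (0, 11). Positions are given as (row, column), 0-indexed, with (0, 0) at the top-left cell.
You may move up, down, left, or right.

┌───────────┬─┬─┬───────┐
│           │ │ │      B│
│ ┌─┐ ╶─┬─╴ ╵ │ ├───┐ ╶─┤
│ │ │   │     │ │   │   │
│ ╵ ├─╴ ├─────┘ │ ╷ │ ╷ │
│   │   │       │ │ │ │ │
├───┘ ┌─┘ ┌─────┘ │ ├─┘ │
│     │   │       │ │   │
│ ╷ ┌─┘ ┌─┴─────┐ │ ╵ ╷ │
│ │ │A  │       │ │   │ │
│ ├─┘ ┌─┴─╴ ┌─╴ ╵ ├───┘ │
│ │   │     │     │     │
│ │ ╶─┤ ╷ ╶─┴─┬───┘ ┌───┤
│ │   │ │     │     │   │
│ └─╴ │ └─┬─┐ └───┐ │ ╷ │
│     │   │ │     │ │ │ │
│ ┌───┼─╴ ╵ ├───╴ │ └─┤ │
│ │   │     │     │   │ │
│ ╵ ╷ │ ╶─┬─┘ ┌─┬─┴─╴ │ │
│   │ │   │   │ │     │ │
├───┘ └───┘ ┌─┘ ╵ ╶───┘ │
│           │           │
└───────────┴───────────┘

Finding the shortest path from (4, 2) to (0, 11):
Path length: 51 steps
Directions: down → left → down → right → down → left → left → down → down → right → up → right → down → down → right → right → right → up → right → up → right → right → up → left → left → up → left → left → up → right → up → right → right → down → right → up → up → up → up → right → down → down → down → right → up → right → up → up → left → up → right

Solution:

┌───────────┬─┬─┬───────┐
│           │ │ │    ↱ B│
│ ┌─┐ ╶─┬─╴ ╵ │ ├───┐ ╶─┤
│ │ │   │     │ │↱ ↓│↑ ↰│
│ ╵ ├─╴ ├─────┘ │ ╷ │ ╷ │
│   │   │       │↑│↓│ │↑│
├───┘ ┌─┘ ┌─────┘ │ ├─┘ │
│     │   │      ↑│↓│↱ ↑│
│ ╷ ┌─┘ ┌─┴─────┐ │ ╵ ╷ │
│ │ │A  │  ↱ → ↓│↑│↳ ↑│ │
│ ├─┘ ┌─┴─╴ ┌─╴ ╵ ├───┘ │
│ │↓ ↲│  ↱ ↑│  ↳ ↑│     │
│ │ ╶─┤ ╷ ╶─┴─┬───┘ ┌───┤
│ │↳ ↓│ │↑ ← ↰│     │   │
│ └─╴ │ └─┬─┐ └───┐ │ ╷ │
│↓ ← ↲│   │ │↑ ← ↰│ │ │ │
│ ┌───┼─╴ ╵ ├───╴ │ └─┤ │
│↓│↱ ↓│     │↱ → ↑│   │ │
│ ╵ ╷ │ ╶─┬─┘ ┌─┬─┴─╴ │ │
│↳ ↑│↓│   │↱ ↑│ │     │ │
├───┘ └───┘ ┌─┘ ╵ ╶───┘ │
│    ↳ → → ↑│           │
└───────────┴───────────┘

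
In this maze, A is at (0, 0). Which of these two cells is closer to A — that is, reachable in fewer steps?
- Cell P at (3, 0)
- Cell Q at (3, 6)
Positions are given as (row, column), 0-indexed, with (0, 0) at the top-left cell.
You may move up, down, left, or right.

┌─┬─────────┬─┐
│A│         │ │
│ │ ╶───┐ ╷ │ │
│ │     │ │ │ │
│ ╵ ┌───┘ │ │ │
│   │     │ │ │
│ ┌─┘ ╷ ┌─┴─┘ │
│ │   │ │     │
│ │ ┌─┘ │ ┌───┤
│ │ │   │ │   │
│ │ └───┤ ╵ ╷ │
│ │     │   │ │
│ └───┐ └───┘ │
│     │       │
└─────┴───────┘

Shortest path A → P at (3, 0): 3 steps
Shortest path A → Q at (3, 6): 31 steps

P is closer (3 steps vs 31 steps).

Path to P:

┌─┬─────────┬─┐
│A│         │ │
│ │ ╶───┐ ╷ │ │
│↓│     │ │ │ │
│ ╵ ┌───┘ │ │ │
│↓  │     │ │ │
│ ┌─┘ ╷ ┌─┴─┘ │
│P│   │ │     │
│ │ ┌─┘ │ ┌───┤
│ │ │   │ │   │
│ │ └───┤ ╵ ╷ │
│ │     │   │ │
│ └───┐ └───┘ │
│     │       │
└─────┴───────┘

Path to Q:

┌─┬─────────┬─┐
│A│↱ → → ↓  │ │
│ │ ╶───┐ ╷ │ │
│↓│↑    │↓│ │ │
│ ╵ ┌───┘ │ │ │
│↳ ↑│↓ ← ↲│ │ │
│ ┌─┘ ╷ ┌─┴─┘ │
│ │↓ ↲│ │↱ → Q│
│ │ ┌─┘ │ ┌───┤
│ │↓│   │↑│↓ ↰│
│ │ └───┤ ╵ ╷ │
│ │↳ → ↓│↑ ↲│↑│
│ └───┐ └───┘ │
│     │↳ → → ↑│
└─────┴───────┘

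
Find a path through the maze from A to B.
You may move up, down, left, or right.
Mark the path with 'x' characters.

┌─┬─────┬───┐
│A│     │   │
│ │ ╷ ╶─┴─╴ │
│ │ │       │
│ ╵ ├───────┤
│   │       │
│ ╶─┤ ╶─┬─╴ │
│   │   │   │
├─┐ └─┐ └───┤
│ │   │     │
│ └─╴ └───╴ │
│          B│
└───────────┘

Finding the shortest path through the maze:
Path length: 10 steps
Directions: down → down → down → right → down → right → down → right → right → right

Solution:

┌─┬─────┬───┐
│A│     │   │
│ │ ╷ ╶─┴─╴ │
│x│ │       │
│ ╵ ├───────┤
│x  │       │
│ ╶─┤ ╶─┬─╴ │
│x x│   │   │
├─┐ └─┐ └───┤
│ │x x│     │
│ └─╴ └───╴ │
│    x x x B│
└───────────┘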